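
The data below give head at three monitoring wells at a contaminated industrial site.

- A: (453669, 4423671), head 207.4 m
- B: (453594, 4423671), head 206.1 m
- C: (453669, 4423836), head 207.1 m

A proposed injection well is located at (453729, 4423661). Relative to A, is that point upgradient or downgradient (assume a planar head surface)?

upgradient

∂h/∂x = (206.1 − 207.4) / (453594 − 453669) = +0.01733
∂h/∂y = (207.1 − 207.4) / (4423836 − 4423671) = -0.001818
Head at (453729, 4423661) = 207.4 + (+0.01733)·(60) + (-0.001818)·(-10) = 208.46 m.
That is higher than the 207.4 m at A, so the point is upgradient.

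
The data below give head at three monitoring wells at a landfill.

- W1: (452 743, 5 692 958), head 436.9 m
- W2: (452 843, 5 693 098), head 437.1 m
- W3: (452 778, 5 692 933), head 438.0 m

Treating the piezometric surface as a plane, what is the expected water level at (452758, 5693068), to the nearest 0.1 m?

Differences from W1: to W2 (Δx, Δy, Δh) = (100, 140, +0.2); to W3 = (35, -25, +1.1).
Determinant of the coordinate differences = 100·(-25) − 35·140 = -7400.
∂h/∂x = [(+0.2)·(-25) − (+1.1)·140] / -7400 = +0.02149
∂h/∂y = [100·(+1.1) − 35·(+0.2)] / -7400 = -0.01392
h(452758, 5693068) = 436.9 + (+0.02149)·(15) + (-0.01392)·(110) = 436.9 +0.322 -1.531 = 435.691 m.

435.7 m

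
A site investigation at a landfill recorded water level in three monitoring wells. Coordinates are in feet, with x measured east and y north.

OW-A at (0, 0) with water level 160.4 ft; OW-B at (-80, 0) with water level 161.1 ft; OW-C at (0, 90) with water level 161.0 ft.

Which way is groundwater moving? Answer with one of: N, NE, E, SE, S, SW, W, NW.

∂h/∂x = (161.1 − 160.4) / (-80 − 0) = -0.008750
∂h/∂y = (161.0 − 160.4) / (90 − 0) = +0.006667
Flow = −∇h = (+0.008750 east, -0.006667 north), which points southeast.

SE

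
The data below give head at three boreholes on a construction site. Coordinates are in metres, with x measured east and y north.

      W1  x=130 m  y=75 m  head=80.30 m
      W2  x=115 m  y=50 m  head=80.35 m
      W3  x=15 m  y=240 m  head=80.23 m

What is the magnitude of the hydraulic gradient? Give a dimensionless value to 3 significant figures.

0.00176

With h = a·x + b·y + c and W1 as origin, the differences give:
  (-15)·a + (-25)·b = +0.05
  (-115)·a + 165·b = -0.07
Eliminate b (×165 and ×(-25), subtract): -5350·a = 6.500 → a = ∂h/∂x = -0.001215
Back-substitute: b = ∂h/∂y = -0.001271.
|∇h| = √(-0.001215² + -0.001271²) = 0.001758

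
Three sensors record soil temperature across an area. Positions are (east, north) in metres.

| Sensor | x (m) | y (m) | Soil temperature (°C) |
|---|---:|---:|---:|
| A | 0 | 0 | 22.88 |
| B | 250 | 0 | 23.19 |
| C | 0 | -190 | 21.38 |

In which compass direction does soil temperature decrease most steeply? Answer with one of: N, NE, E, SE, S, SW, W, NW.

∂T/∂x = (23.19 − 22.88) / (250 − 0) = +0.001240
∂T/∂y = (21.38 − 22.88) / (-190 − 0) = +0.007895
Steepest decrease is along −∇f = (-0.001240 E, -0.007895 N) → south.

S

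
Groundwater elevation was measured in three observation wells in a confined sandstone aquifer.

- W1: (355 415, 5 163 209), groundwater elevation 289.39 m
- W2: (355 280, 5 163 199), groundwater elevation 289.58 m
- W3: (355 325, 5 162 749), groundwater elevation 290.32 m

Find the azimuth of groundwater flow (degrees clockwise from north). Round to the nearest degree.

036°

With h = a·x + b·y + c and W1 as origin, the differences give:
  (-135)·a + (-10)·b = +0.19
  (-90)·a + (-460)·b = +0.93
Eliminate b (×(-460) and ×(-10), subtract): 61200·a = -78.100 → a = ∂h/∂x = -0.001276
Back-substitute: b = ∂h/∂y = -0.001772.
Flow direction (−∇h) has components (+0.001276 E, +0.001772 N).
Azimuth = atan2(E, N) = atan2(+0.001276, +0.001772) = 35.8° ≈ 036°.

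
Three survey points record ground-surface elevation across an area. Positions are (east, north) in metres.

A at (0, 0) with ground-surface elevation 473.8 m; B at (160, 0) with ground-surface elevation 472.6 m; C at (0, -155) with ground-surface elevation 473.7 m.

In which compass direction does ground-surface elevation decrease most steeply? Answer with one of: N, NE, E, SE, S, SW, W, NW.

E

∂z/∂x = (472.6 − 473.8) / (160 − 0) = -0.007500
∂z/∂y = (473.7 − 473.8) / (-155 − 0) = +0.0006452
Steepest decrease is along −∇f = (+0.007500 E, -0.0006452 N) → east.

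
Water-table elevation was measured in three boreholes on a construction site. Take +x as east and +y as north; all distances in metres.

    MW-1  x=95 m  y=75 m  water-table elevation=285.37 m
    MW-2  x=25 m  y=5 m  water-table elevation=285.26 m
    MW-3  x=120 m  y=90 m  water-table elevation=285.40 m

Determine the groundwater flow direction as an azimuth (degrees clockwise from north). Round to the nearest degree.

215°

Differences from MW-1: to MW-2 (Δx, Δy, Δh) = (-70, -70, -0.11); to MW-3 = (25, 15, +0.03).
Solve a·Δx + b·Δy = Δh: det = (-70)·15 − 25·(-70) = 700.
∂h/∂x = [(-0.11)·15 − (+0.03)·(-70)] / 700 = +0.0006429
∂h/∂y = [(-70)·(+0.03) − 25·(-0.11)] / 700 = +0.0009286
Flow direction (−∇h) has components (-0.0006429 E, -0.0009286 N).
Azimuth = atan2(E, N) = atan2(-0.0006429, -0.0009286) = 214.7° ≈ 215°.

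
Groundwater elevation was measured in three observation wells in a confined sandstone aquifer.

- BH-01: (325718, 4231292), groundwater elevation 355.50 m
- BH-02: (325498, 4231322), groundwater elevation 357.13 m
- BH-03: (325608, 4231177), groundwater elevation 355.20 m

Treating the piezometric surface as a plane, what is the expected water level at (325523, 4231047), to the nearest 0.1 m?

Three-point gradient (reference BH-01): Δ to BH-02 = (-220, 30, +1.63), Δ to BH-03 = (-110, -115, -0.30).
∂h/∂x = -0.006240, ∂h/∂y = +0.008577 (det = 28600).
h(325523, 4231047) = 355.50 + (-0.006240)·(-195) + (+0.008577)·(-245) = 355.50 +1.217 -2.101 = 354.615 m.

354.6 m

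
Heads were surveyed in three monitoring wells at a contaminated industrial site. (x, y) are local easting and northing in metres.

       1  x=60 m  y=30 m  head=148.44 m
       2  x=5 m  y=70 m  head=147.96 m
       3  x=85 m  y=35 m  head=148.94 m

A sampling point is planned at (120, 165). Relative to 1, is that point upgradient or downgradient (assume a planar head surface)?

upgradient

With h = a·x + b·y + c and 1 as origin, the differences give:
  (-55)·a + 40·b = -0.48
  25·a + 5·b = +0.50
Eliminate b (×5 and ×40, subtract): -1275·a = -22.400 → a = ∂h/∂x = +0.01757
Back-substitute: b = ∂h/∂y = +0.01216.
Head at (120, 165) = 148.44 + (+0.01757)·(60) + (+0.01216)·(135) = 151.14 m.
That is higher than the 148.44 m at 1, so the point is upgradient.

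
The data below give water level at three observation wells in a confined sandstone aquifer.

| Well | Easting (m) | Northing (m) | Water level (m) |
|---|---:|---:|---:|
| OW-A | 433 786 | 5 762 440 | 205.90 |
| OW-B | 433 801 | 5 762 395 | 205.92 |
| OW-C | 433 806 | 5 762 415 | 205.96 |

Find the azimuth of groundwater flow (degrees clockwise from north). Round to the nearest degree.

257°

Differences from OW-A: to OW-B (Δx, Δy, Δh) = (15, -45, +0.02); to OW-C = (20, -25, +0.06).
Determinant of the coordinate differences = 15·(-25) − 20·(-45) = 525.
∂h/∂x = [(+0.02)·(-25) − (+0.06)·(-45)] / 525 = +0.004190
∂h/∂y = [15·(+0.06) − 20·(+0.02)] / 525 = +0.0009524
Flow direction (−∇h) has components (-0.004190 E, -0.0009524 N).
Azimuth = atan2(E, N) = atan2(-0.004190, -0.0009524) = 257.2° ≈ 257°.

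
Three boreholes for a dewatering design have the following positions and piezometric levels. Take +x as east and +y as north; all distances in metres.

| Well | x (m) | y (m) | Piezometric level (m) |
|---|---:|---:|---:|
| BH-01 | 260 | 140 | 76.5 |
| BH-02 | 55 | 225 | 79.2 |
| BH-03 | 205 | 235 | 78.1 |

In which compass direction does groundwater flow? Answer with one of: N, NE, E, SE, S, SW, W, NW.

SE

With h = a·x + b·y + c and BH-01 as origin, the differences give:
  (-205)·a + 85·b = +2.7
  (-55)·a + 95·b = +1.6
Eliminate b (×95 and ×85, subtract): -14800·a = 120.50 → a = ∂h/∂x = -0.008142
Back-substitute: b = ∂h/∂y = +0.01213.
Flow = −∇h = (+0.008142 east, -0.01213 north), which points southeast.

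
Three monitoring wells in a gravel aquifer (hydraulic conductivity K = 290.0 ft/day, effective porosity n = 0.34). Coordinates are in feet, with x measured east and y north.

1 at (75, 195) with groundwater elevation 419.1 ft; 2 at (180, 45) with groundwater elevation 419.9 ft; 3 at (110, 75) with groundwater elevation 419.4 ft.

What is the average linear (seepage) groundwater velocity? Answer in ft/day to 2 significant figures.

Differences from 1: to 2 (Δx, Δy, Δh) = (105, -150, +0.8); to 3 = (35, -120, +0.3).
Solve a·Δx + b·Δy = Δh: det = 105·(-120) − 35·(-150) = -7350.
∂h/∂x = [(+0.8)·(-120) − (+0.3)·(-150)] / -7350 = +0.006939
∂h/∂y = [105·(+0.3) − 35·(+0.8)] / -7350 = -0.0004762
|∇h| = √(0.006939² + -0.0004762²) = 0.006955
Seepage velocity v = K·i/n = 290.0 × 0.006955 / 0.34 = 5.932 ft/day.

5.9 ft/day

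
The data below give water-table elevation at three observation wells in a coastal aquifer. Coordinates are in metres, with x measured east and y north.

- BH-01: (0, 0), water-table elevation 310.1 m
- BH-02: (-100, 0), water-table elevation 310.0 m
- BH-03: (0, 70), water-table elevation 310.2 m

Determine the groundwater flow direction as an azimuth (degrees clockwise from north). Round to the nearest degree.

215°

∂h/∂x = (310.0 − 310.1) / (-100 − 0) = +0.001000
∂h/∂y = (310.2 − 310.1) / (70 − 0) = +0.001429
Flow direction (−∇h) has components (-0.001000 E, -0.001429 N).
Azimuth = atan2(E, N) = atan2(-0.001000, -0.001429) = 215.0° ≈ 215°.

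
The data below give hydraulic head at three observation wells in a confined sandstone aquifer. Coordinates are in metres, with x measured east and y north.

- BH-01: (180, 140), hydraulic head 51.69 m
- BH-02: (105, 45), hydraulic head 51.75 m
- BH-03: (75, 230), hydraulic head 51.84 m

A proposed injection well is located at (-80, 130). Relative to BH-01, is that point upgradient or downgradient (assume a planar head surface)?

Taking BH-01 as reference: BH-02−BH-01 = (-75, -95, +0.06); BH-03−BH-01 = (-105, 90, +0.15).
Solve a·Δx + b·Δy = Δh: det = (-75)·90 − (-105)·(-95) = -16725.
∂h/∂x = [(+0.06)·90 − (+0.15)·(-95)] / -16725 = -0.001175
∂h/∂y = [(-75)·(+0.15) − (-105)·(+0.06)] / -16725 = +0.0002960
Head at (-80, 130) = 51.69 + (-0.001175)·(-260) + (+0.0002960)·(-10) = 51.99 m.
That is higher than the 51.69 m at BH-01, so the point is upgradient.

upgradient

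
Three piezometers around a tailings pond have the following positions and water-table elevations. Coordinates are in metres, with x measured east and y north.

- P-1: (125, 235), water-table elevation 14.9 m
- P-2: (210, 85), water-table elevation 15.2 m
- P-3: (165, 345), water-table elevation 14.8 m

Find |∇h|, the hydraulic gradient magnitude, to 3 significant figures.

0.00178

Taking P-1 as reference: P-2−P-1 = (85, -150, +0.3); P-3−P-1 = (40, 110, -0.1).
Determinant of the coordinate differences = 85·110 − 40·(-150) = 15350.
∂h/∂x = [(+0.3)·110 − (-0.1)·(-150)] / 15350 = +0.001173
∂h/∂y = [85·(-0.1) − 40·(+0.3)] / 15350 = -0.001336
|∇h| = √(0.001173² + -0.001336²) = 0.001778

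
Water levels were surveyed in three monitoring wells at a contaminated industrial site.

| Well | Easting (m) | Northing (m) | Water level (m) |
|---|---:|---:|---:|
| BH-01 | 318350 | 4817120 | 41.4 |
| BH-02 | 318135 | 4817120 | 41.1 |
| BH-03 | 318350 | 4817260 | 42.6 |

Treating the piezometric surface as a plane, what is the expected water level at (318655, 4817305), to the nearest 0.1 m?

43.4 m

∂h/∂x = (41.1 − 41.4) / (318135 − 318350) = +0.001395
∂h/∂y = (42.6 − 41.4) / (4817260 − 4817120) = +0.008571
h(318655, 4817305) = 41.4 + (+0.001395)·(305) + (+0.008571)·(185) = 41.4 +0.426 +1.586 = 43.411 m.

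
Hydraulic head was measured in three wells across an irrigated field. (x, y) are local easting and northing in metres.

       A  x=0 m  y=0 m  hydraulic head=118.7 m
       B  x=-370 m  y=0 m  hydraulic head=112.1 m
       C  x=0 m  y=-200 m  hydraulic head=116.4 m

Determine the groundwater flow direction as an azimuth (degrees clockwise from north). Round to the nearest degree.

237°

∂h/∂x = (112.1 − 118.7) / (-370 − 0) = +0.01784
∂h/∂y = (116.4 − 118.7) / (-200 − 0) = +0.01150
Flow direction (−∇h) has components (-0.01784 E, -0.01150 N).
Azimuth = atan2(E, N) = atan2(-0.01784, -0.01150) = 237.2° ≈ 237°.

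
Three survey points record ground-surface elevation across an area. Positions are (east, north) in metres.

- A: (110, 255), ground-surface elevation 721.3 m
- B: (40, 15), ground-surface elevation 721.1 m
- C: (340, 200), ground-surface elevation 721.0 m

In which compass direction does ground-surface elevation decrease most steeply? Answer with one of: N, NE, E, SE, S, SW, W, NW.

SE

Differences from A: to B (Δx, Δy, Δh) = (-70, -240, -0.2); to C = (230, -55, -0.3).
Determinant of the coordinate differences = (-70)·(-55) − 230·(-240) = 59050.
∂z/∂x = [(-0.2)·(-55) − (-0.3)·(-240)] / 59050 = -0.001033
∂z/∂y = [(-70)·(-0.3) − 230·(-0.2)] / 59050 = +0.001135
Steepest decrease is along −∇f = (+0.001033 E, -0.001135 N) → southeast.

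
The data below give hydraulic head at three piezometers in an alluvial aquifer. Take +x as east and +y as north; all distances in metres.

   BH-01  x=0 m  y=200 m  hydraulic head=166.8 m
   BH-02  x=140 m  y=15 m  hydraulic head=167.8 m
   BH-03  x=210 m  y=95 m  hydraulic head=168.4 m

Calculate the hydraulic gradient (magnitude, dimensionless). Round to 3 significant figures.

0.00793

Taking BH-01 as reference: BH-02−BH-01 = (140, -185, +1.0); BH-03−BH-01 = (210, -105, +1.6).
Determinant of the coordinate differences = 140·(-105) − 210·(-185) = 24150.
∂h/∂x = [(+1.0)·(-105) − (+1.6)·(-185)] / 24150 = +0.007909
∂h/∂y = [140·(+1.6) − 210·(+1.0)] / 24150 = +0.0005797
|∇h| = √(0.007909² + 0.0005797²) = 0.00793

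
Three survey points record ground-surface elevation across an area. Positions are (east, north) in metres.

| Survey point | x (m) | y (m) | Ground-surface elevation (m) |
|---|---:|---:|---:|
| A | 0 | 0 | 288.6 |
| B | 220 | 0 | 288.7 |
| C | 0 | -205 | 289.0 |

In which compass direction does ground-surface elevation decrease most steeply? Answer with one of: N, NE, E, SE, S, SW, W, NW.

N

∂z/∂x = (288.7 − 288.6) / (220 − 0) = +0.0004545
∂z/∂y = (289.0 − 288.6) / (-205 − 0) = -0.001951
Steepest decrease is along −∇f = (-0.0004545 E, +0.001951 N) → north.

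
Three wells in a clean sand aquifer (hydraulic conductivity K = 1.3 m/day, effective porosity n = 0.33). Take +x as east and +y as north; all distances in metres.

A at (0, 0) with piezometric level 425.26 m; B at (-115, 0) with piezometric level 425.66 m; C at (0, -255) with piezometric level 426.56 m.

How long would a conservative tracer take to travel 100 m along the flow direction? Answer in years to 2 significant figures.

11 years

∂h/∂x = (425.66 − 425.26) / (-115 − 0) = -0.003478
∂h/∂y = (426.56 − 425.26) / (-255 − 0) = -0.005098
|∇h| = √(-0.003478² + -0.005098²) = 0.006171
Seepage velocity v = K·i/n = 1.3 × 0.006171 / 0.33 = 0.02431 m/day.
t = 100 / 0.02431 = 4114 days = 11.3 years.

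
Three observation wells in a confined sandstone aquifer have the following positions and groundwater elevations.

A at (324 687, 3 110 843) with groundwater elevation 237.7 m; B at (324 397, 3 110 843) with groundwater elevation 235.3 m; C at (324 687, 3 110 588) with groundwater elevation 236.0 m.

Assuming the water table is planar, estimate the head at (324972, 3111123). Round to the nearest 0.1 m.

∂h/∂x = (235.3 − 237.7) / (324397 − 324687) = +0.008276
∂h/∂y = (236.0 − 237.7) / (3110588 − 3110843) = +0.006667
h(324972, 3111123) = 237.7 + (+0.008276)·(285) + (+0.006667)·(280) = 237.7 +2.359 +1.867 = 241.925 m.

241.9 m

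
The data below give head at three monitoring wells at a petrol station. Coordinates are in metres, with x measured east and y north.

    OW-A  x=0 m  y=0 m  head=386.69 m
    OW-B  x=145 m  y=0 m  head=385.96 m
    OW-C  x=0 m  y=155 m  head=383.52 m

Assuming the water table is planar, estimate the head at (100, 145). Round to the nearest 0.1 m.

383.2 m

∂h/∂x = (385.96 − 386.69) / (145 − 0) = -0.005034
∂h/∂y = (383.52 − 386.69) / (155 − 0) = -0.02045
h(100, 145) = 386.69 + (-0.005034)·(100) + (-0.02045)·(145) = 386.69 -0.503 -2.965 = 383.221 m.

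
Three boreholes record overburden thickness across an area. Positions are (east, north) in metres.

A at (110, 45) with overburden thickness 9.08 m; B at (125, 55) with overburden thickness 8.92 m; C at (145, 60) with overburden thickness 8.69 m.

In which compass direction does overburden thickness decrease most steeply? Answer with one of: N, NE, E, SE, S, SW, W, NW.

Taking A as reference: B−A = (15, 10, -0.16); C−A = (35, 15, -0.39).
Solve a·Δx + b·Δy = Δd: det = 15·15 − 35·10 = -125.
∂d/∂x = [(-0.16)·15 − (-0.39)·10] / -125 = -0.01200
∂d/∂y = [15·(-0.39) − 35·(-0.16)] / -125 = +0.002000
Steepest decrease is along −∇f = (+0.01200 E, -0.002000 N) → east.

E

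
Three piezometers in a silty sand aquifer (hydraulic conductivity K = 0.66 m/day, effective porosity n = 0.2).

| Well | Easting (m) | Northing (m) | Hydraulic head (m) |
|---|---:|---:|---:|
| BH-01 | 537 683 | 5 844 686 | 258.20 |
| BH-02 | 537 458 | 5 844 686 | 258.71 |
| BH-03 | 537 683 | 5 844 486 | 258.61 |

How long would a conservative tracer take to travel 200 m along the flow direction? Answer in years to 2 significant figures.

∂h/∂x = (258.71 − 258.20) / (537458 − 537683) = -0.002267
∂h/∂y = (258.61 − 258.20) / (5844486 − 5844686) = -0.002050
|∇h| = √(-0.002267² + -0.002050²) = 0.003056
Seepage velocity v = K·i/n = 0.66 × 0.003056 / 0.2 = 0.01008 m/day.
t = 200 / 0.01008 = 1.984e+04 days = 54.3 years.

54 years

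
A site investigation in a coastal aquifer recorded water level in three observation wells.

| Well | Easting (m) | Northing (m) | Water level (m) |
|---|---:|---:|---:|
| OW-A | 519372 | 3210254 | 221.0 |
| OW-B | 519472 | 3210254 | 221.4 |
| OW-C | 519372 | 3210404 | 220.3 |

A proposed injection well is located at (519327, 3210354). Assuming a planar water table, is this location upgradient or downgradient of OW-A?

∂h/∂x = (221.4 − 221.0) / (519472 − 519372) = +0.004000
∂h/∂y = (220.3 − 221.0) / (3210404 − 3210254) = -0.004667
Head at (519327, 3210354) = 221.0 + (+0.004000)·(-45) + (-0.004667)·(100) = 220.35 m.
That is lower than the 221.0 m at OW-A, so the point is downgradient.

downgradient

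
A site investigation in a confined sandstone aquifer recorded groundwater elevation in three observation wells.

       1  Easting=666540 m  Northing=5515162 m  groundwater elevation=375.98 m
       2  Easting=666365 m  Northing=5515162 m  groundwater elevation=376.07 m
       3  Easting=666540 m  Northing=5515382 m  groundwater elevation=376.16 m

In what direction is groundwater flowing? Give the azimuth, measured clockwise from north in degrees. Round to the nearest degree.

148°

∂h/∂x = (376.07 − 375.98) / (666365 − 666540) = -0.0005143
∂h/∂y = (376.16 − 375.98) / (5515382 − 5515162) = +0.0008182
Flow direction (−∇h) has components (+0.0005143 E, -0.0008182 N).
Azimuth = atan2(E, N) = atan2(+0.0005143, -0.0008182) = 147.8° ≈ 148°.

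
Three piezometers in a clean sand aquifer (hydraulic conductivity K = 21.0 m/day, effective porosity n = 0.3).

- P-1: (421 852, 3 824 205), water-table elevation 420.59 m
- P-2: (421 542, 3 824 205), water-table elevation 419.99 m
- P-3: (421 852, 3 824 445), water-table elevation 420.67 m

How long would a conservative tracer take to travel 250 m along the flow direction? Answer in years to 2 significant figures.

∂h/∂x = (419.99 − 420.59) / (421542 − 421852) = +0.001935
∂h/∂y = (420.67 − 420.59) / (3824445 − 3824205) = +0.0003333
|∇h| = √(0.001935² + 0.0003333²) = 0.001963
Seepage velocity v = K·i/n = 21.0 × 0.001963 / 0.3 = 0.1374 m/day.
t = 250 / 0.1374 = 1820 days = 4.98 years.

5.0 years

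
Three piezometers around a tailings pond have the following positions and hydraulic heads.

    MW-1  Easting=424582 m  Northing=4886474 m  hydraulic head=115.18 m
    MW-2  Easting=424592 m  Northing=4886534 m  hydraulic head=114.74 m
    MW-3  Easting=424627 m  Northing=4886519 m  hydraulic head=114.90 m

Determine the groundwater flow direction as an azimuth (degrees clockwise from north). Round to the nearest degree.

With h = a·x + b·y + c and MW-1 as origin, the differences give:
  10·a + 60·b = -0.44
  45·a + 45·b = -0.28
Eliminate b (×45 and ×60, subtract): -2250·a = -3.000 → a = ∂h/∂x = +0.001333
Back-substitute: b = ∂h/∂y = -0.007556.
Flow direction (−∇h) has components (-0.001333 E, +0.007556 N).
Azimuth = atan2(E, N) = atan2(-0.001333, +0.007556) = 350.0° ≈ 350°.

350°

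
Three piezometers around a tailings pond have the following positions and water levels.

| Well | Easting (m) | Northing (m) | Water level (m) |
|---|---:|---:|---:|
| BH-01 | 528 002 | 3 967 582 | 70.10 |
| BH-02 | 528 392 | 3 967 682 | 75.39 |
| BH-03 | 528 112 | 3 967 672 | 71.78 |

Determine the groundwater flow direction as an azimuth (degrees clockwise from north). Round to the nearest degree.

Differences from BH-01: to BH-02 (Δx, Δy, Δh) = (390, 100, +5.29); to BH-03 = (110, 90, +1.68).
Solve a·Δx + b·Δy = Δh: det = 390·90 − 110·100 = 24100.
∂h/∂x = [(+5.29)·90 − (+1.68)·100] / 24100 = +0.01278
∂h/∂y = [390·(+1.68) − 110·(+5.29)] / 24100 = +0.003041
Flow direction (−∇h) has components (-0.01278 E, -0.003041 N).
Azimuth = atan2(E, N) = atan2(-0.01278, -0.003041) = 256.6° ≈ 257°.

257°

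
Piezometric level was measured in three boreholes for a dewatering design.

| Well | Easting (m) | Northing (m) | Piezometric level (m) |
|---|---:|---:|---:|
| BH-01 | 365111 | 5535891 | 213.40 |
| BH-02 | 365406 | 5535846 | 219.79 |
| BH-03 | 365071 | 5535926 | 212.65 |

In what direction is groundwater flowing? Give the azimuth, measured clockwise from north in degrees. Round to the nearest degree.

Differences from BH-01: to BH-02 (Δx, Δy, Δh) = (295, -45, +6.39); to BH-03 = (-40, 35, -0.75).
Solve a·Δx + b·Δy = Δh: det = 295·35 − (-40)·(-45) = 8525.
∂h/∂x = [(+6.39)·35 − (-0.75)·(-45)] / 8525 = +0.02228
∂h/∂y = [295·(-0.75) − (-40)·(+6.39)] / 8525 = +0.004029
Flow direction (−∇h) has components (-0.02228 E, -0.004029 N).
Azimuth = atan2(E, N) = atan2(-0.02228, -0.004029) = 259.7° ≈ 260°.

260°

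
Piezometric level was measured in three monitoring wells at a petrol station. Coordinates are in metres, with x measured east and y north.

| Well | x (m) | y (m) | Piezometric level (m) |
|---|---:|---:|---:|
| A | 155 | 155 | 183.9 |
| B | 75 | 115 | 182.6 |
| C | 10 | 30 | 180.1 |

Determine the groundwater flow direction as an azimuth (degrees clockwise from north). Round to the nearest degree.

With h = a·x + b·y + c and A as origin, the differences give:
  (-80)·a + (-40)·b = -1.3
  (-145)·a + (-125)·b = -3.8
Eliminate b (×(-125) and ×(-40), subtract): 4200·a = 10.50 → a = ∂h/∂x = +0.002500
Back-substitute: b = ∂h/∂y = +0.02750.
Flow direction (−∇h) has components (-0.002500 E, -0.02750 N).
Azimuth = atan2(E, N) = atan2(-0.002500, -0.02750) = 185.2° ≈ 185°.

185°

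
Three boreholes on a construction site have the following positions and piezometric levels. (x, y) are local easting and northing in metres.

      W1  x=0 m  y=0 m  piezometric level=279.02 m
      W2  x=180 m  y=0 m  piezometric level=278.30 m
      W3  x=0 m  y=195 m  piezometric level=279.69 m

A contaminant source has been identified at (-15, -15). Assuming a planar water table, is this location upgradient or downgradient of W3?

∂h/∂x = (278.30 − 279.02) / (180 − 0) = -0.004000
∂h/∂y = (279.69 − 279.02) / (195 − 0) = +0.003436
Head at (-15, -15) = 279.02 + (-0.004000)·(-15) + (+0.003436)·(-15) = 279.03 m.
That is lower than the 279.69 m at W3, so the point is downgradient.

downgradient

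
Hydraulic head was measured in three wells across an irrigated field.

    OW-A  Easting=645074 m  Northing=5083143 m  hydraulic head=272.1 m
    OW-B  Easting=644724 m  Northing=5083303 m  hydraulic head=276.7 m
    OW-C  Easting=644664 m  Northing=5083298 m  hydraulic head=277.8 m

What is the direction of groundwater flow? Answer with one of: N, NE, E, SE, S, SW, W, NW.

Taking OW-A as reference: OW-B−OW-A = (-350, 160, +4.6); OW-C−OW-A = (-410, 155, +5.7).
Determinant of the coordinate differences = (-350)·155 − (-410)·160 = 11350.
∂h/∂x = [(+4.6)·155 − (+5.7)·160] / 11350 = -0.01753
∂h/∂y = [(-350)·(+5.7) − (-410)·(+4.6)] / 11350 = -0.009604
Flow = −∇h = (+0.01753 east, +0.009604 north), which points northeast.

NE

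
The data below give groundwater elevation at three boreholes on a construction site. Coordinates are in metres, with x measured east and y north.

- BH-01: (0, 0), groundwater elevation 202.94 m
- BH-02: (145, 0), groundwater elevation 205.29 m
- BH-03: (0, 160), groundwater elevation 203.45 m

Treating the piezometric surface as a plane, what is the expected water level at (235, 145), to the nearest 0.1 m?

∂h/∂x = (205.29 − 202.94) / (145 − 0) = +0.01621
∂h/∂y = (203.45 − 202.94) / (160 − 0) = +0.003187
h(235, 145) = 202.94 + (+0.01621)·(235) + (+0.003187)·(145) = 202.94 +3.809 +0.462 = 207.211 m.

207.2 m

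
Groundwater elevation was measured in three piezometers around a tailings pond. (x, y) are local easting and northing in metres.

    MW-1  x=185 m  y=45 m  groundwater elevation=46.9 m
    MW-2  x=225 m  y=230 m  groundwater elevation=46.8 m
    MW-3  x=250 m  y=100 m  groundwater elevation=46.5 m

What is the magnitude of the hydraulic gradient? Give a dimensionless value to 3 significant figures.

Taking MW-1 as reference: MW-2−MW-1 = (40, 185, -0.1); MW-3−MW-1 = (65, 55, -0.4).
Solve a·Δx + b·Δy = Δh: det = 40·55 − 65·185 = -9825.
∂h/∂x = [(-0.1)·55 − (-0.4)·185] / -9825 = -0.006972
∂h/∂y = [40·(-0.4) − 65·(-0.1)] / -9825 = +0.0009669
|∇h| = √(-0.006972² + 0.0009669²) = 0.007039

0.00704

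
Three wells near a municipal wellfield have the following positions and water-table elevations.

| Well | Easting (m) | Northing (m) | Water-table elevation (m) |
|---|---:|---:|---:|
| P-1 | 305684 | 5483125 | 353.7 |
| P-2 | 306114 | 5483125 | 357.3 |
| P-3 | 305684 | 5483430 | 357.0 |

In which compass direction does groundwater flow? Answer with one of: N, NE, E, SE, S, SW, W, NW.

∂h/∂x = (357.3 − 353.7) / (306114 − 305684) = +0.008372
∂h/∂y = (357.0 − 353.7) / (5483430 − 5483125) = +0.01082
Flow = −∇h = (-0.008372 east, -0.01082 north), which points southwest.

SW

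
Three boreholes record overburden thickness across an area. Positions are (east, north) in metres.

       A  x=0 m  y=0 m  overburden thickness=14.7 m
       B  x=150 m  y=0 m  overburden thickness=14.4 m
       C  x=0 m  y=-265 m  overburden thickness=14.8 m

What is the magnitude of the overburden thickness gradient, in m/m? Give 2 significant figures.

0.0020 m/m

∂d/∂x = (14.4 − 14.7) / (150 − 0) = -0.002000
∂d/∂y = (14.8 − 14.7) / (-265 − 0) = -0.0003774
|∇f| = √(-0.002000² + -0.0003774²) = 0.002035 m/m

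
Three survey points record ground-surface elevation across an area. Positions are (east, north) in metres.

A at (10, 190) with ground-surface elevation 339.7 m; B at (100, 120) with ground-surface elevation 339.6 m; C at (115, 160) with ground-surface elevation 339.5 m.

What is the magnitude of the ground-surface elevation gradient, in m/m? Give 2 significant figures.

Taking A as reference: B−A = (90, -70, -0.1); C−A = (105, -30, -0.2).
Solve a·Δx + b·Δy = Δz: det = 90·(-30) − 105·(-70) = 4650.
∂z/∂x = [(-0.1)·(-30) − (-0.2)·(-70)] / 4650 = -0.002366
∂z/∂y = [90·(-0.2) − 105·(-0.1)] / 4650 = -0.001613
|∇f| = √(-0.002366² + -0.001613²) = 0.002864 m/m

0.0029 m/m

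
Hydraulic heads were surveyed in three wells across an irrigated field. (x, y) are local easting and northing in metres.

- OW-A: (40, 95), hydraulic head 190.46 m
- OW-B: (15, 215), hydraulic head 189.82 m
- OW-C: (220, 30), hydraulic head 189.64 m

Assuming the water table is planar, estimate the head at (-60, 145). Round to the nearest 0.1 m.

With h = a·x + b·y + c and OW-A as origin, the differences give:
  (-25)·a + 120·b = -0.64
  180·a + (-65)·b = -0.82
Eliminate b (×(-65) and ×120, subtract): -19975·a = 140.000 → a = ∂h/∂x = -0.007009
Back-substitute: b = ∂h/∂y = -0.006793.
h(-60, 145) = 190.46 + (-0.007009)·(-100) + (-0.006793)·(50) = 190.46 +0.701 -0.340 = 190.821 m.

190.8 m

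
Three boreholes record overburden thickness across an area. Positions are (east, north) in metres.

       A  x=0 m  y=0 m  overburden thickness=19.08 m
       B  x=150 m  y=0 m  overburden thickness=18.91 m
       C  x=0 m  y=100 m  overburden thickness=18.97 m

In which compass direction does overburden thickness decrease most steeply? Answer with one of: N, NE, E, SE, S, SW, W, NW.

∂d/∂x = (18.91 − 19.08) / (150 − 0) = -0.001133
∂d/∂y = (18.97 − 19.08) / (100 − 0) = -0.001100
Steepest decrease is along −∇f = (+0.001133 E, +0.001100 N) → northeast.

NE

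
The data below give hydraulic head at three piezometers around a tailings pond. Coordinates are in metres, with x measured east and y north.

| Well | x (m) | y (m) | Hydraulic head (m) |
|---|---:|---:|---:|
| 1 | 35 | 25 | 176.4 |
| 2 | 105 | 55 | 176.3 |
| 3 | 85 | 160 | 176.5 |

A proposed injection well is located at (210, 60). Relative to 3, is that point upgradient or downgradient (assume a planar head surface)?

downgradient

Three-point gradient (reference 1): Δ to 2 = (70, 30, -0.1), Δ to 3 = (50, 135, +0.1).
∂h/∂x = -0.002075, ∂h/∂y = +0.001509 (det = 7950).
Head at (210, 60) = 176.4 + (-0.002075)·(175) + (+0.001509)·(35) = 176.09 m.
That is lower than the 176.5 m at 3, so the point is downgradient.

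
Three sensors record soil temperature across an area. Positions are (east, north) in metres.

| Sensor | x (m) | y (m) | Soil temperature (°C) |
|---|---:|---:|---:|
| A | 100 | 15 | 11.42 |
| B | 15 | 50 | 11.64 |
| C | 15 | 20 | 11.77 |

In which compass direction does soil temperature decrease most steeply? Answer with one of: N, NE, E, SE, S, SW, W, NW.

NE

Taking A as reference: B−A = (-85, 35, +0.22); C−A = (-85, 5, +0.35).
Solve a·Δx + b·Δy = ΔT: det = (-85)·5 − (-85)·35 = 2550.
∂T/∂x = [(+0.22)·5 − (+0.35)·35] / 2550 = -0.004373
∂T/∂y = [(-85)·(+0.35) − (-85)·(+0.22)] / 2550 = -0.004333
Steepest decrease is along −∇f = (+0.004373 E, +0.004333 N) → northeast.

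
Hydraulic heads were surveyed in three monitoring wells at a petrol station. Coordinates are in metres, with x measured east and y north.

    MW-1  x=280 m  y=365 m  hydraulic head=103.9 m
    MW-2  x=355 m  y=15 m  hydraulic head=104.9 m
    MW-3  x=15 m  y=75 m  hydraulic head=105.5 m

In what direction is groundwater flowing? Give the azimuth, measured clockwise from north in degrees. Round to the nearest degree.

With h = a·x + b·y + c and MW-1 as origin, the differences give:
  75·a + (-350)·b = +1.0
  (-265)·a + (-290)·b = +1.6
Eliminate b (×(-290) and ×(-350), subtract): -114500·a = 270.00 → a = ∂h/∂x = -0.002358
Back-substitute: b = ∂h/∂y = -0.003362.
Flow direction (−∇h) has components (+0.002358 E, +0.003362 N).
Azimuth = atan2(E, N) = atan2(+0.002358, +0.003362) = 35.0° ≈ 035°.

035°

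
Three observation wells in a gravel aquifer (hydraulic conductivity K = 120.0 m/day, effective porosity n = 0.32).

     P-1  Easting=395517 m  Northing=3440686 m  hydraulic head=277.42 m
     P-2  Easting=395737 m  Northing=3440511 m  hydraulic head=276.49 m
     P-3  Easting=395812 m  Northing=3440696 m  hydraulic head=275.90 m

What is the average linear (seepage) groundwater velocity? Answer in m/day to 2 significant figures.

2.0 m/day

Taking P-1 as reference: P-2−P-1 = (220, -175, -0.93); P-3−P-1 = (295, 10, -1.52).
Solve a·Δx + b·Δy = Δh: det = 220·10 − 295·(-175) = 53825.
∂h/∂x = [(-0.93)·10 − (-1.52)·(-175)] / 53825 = -0.005115
∂h/∂y = [220·(-1.52) − 295·(-0.93)] / 53825 = -0.001116
|∇h| = √(-0.005115² + -0.001116²) = 0.005235
Seepage velocity v = K·i/n = 120.0 × 0.005235 / 0.32 = 1.963 m/day.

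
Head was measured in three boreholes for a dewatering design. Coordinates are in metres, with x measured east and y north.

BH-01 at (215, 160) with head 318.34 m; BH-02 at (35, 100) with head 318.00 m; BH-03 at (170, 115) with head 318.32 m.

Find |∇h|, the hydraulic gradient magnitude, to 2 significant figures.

Differences from BH-01: to BH-02 (Δx, Δy, Δh) = (-180, -60, -0.34); to BH-03 = (-45, -45, -0.02).
Solve a·Δx + b·Δy = Δh: det = (-180)·(-45) − (-45)·(-60) = 5400.
∂h/∂x = [(-0.34)·(-45) − (-0.02)·(-60)] / 5400 = +0.002611
∂h/∂y = [(-180)·(-0.02) − (-45)·(-0.34)] / 5400 = -0.002167
|∇h| = √(0.002611² + -0.002167²) = 0.003393

0.0034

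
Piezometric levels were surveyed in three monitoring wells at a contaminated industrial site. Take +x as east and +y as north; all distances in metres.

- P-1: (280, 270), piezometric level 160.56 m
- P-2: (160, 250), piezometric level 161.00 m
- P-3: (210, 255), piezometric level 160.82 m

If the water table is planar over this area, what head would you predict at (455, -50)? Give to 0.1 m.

Taking P-1 as reference: P-2−P-1 = (-120, -20, +0.44); P-3−P-1 = (-70, -15, +0.26).
Solve a·Δx + b·Δy = Δh: det = (-120)·(-15) − (-70)·(-20) = 400.
∂h/∂x = [(+0.44)·(-15) − (+0.26)·(-20)] / 400 = -0.003500
∂h/∂y = [(-120)·(+0.26) − (-70)·(+0.44)] / 400 = -0.0010000
h(455, -50) = 160.56 + (-0.003500)·(175) + (-0.0010000)·(-320) = 160.56 -0.613 +0.320 = 160.267 m.

160.3 m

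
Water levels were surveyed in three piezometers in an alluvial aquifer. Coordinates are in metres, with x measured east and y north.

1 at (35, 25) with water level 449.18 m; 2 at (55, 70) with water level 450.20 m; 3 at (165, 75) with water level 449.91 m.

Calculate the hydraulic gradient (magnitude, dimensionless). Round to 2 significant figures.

0.025

Taking 1 as reference: 2−1 = (20, 45, +1.02); 3−1 = (130, 50, +0.73).
Solve a·Δx + b·Δy = Δh: det = 20·50 − 130·45 = -4850.
∂h/∂x = [(+1.02)·50 − (+0.73)·45] / -4850 = -0.003742
∂h/∂y = [20·(+0.73) − 130·(+1.02)] / -4850 = +0.02433
|∇h| = √(-0.003742² + 0.02433²) = 0.02462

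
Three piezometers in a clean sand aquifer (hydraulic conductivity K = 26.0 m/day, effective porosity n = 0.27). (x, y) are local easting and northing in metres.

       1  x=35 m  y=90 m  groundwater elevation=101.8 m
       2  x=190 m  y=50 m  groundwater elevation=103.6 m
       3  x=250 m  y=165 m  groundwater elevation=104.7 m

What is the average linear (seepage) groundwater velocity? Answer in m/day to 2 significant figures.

Taking 1 as reference: 2−1 = (155, -40, +1.8); 3−1 = (215, 75, +2.9).
Determinant of the coordinate differences = 155·75 − 215·(-40) = 20225.
∂h/∂x = [(+1.8)·75 − (+2.9)·(-40)] / 20225 = +0.01241
∂h/∂y = [155·(+2.9) − 215·(+1.8)] / 20225 = +0.003090
|∇h| = √(0.01241² + 0.003090²) = 0.01279
Seepage velocity v = K·i/n = 26.0 × 0.01279 / 0.27 = 1.232 m/day.

1.2 m/day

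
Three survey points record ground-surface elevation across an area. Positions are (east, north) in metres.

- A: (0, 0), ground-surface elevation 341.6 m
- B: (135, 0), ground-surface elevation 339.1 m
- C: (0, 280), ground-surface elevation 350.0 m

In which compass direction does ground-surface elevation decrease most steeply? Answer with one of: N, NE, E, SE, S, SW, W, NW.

∂z/∂x = (339.1 − 341.6) / (135 − 0) = -0.01852
∂z/∂y = (350.0 − 341.6) / (280 − 0) = +0.03000
Steepest decrease is along −∇f = (+0.01852 E, -0.03000 N) → southeast.

SE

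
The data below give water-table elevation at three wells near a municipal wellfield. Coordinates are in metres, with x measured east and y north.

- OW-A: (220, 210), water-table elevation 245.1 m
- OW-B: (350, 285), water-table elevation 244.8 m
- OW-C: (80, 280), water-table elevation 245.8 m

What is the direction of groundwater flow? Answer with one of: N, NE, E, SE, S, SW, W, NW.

Differences from OW-A: to OW-B (Δx, Δy, Δh) = (130, 75, -0.3); to OW-C = (-140, 70, +0.7).
Determinant of the coordinate differences = 130·70 − (-140)·75 = 19600.
∂h/∂x = [(-0.3)·70 − (+0.7)·75] / 19600 = -0.003750
∂h/∂y = [130·(+0.7) − (-140)·(-0.3)] / 19600 = +0.002500
Flow = −∇h = (+0.003750 east, -0.002500 north), which points southeast.

SE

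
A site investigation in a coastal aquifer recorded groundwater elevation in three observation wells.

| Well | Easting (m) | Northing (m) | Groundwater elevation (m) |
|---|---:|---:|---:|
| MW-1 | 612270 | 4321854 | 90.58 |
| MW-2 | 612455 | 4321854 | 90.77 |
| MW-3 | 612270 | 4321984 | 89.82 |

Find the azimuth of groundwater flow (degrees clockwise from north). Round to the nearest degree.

∂h/∂x = (90.77 − 90.58) / (612455 − 612270) = +0.001027
∂h/∂y = (89.82 − 90.58) / (4321984 − 4321854) = -0.005846
Flow direction (−∇h) has components (-0.001027 E, +0.005846 N).
Azimuth = atan2(E, N) = atan2(-0.001027, +0.005846) = 350.0° ≈ 350°.

350°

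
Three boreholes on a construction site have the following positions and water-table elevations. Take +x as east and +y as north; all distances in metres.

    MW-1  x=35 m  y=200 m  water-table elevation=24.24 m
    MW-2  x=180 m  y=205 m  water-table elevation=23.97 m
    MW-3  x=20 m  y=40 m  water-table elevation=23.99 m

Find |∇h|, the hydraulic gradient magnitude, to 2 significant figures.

Three-point gradient (reference MW-1): Δ to MW-2 = (145, 5, -0.27), Δ to MW-3 = (-15, -160, -0.25).
∂h/∂x = -0.001922, ∂h/∂y = +0.001743 (det = -23125).
|∇h| = √(-0.001922² + 0.001743²) = 0.002595

0.0026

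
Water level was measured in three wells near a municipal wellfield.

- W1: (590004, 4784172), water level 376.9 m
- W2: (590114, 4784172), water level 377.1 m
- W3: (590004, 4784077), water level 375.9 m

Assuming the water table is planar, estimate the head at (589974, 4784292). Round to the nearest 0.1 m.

378.1 m

∂h/∂x = (377.1 − 376.9) / (590114 − 590004) = +0.001818
∂h/∂y = (375.9 − 376.9) / (4784077 − 4784172) = +0.01053
h(589974, 4784292) = 376.9 + (+0.001818)·(-30) + (+0.01053)·(120) = 376.9 -0.055 +1.263 = 378.109 m.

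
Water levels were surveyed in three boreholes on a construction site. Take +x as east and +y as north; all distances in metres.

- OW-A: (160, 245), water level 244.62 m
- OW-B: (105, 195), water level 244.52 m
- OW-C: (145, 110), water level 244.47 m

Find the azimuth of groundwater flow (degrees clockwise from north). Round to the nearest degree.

222°

Three-point gradient (reference OW-A): Δ to OW-B = (-55, -50, -0.10), Δ to OW-C = (-15, -135, -0.15).
∂h/∂x = +0.0008989, ∂h/∂y = +0.001011 (det = 6675).
Flow direction (−∇h) has components (-0.0008989 E, -0.001011 N).
Azimuth = atan2(E, N) = atan2(-0.0008989, -0.001011) = 221.6° ≈ 222°.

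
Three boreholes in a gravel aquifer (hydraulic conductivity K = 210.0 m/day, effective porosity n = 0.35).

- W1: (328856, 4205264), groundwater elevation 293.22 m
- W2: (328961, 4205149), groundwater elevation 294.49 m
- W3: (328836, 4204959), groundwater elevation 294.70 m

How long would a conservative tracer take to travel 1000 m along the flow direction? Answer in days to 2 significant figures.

Three-point gradient (reference W1): Δ to W2 = (105, -115, +1.27), Δ to W3 = (-20, -305, +1.48).
∂h/∂x = +0.006326, ∂h/∂y = -0.005267 (det = -34325).
|∇h| = √(0.006326² + -0.005267²) = 0.008232
Seepage velocity v = K·i/n = 210.0 × 0.008232 / 0.35 = 4.939 m/day.
t = 1000 / 4.939 = 202.5 days.

200 days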